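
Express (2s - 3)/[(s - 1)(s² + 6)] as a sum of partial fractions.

At s=1: A = (2·1 - 3)/(1² + 6) = -1/7. B = -A = 1/7, C = 2 - 1·A = 15/7
Result: (-1/7)/(s - 1) + ((1/7)s + 15/7)/(s² + 6)


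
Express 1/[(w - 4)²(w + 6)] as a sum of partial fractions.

Cover-up at w=-6: C = 1/(-6 - 4)² = 1/100. Cover-up at w=4: B = 1/(4 + 6) = 1/10. Comparing w² coeff: A = -C = -1/100
Result: (-1/100)/(w - 4) + (1/10)/(w - 4)² + (1/100)/(w + 6)


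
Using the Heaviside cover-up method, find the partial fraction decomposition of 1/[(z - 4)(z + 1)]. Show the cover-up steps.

Cover (z - 4): set z=4, get A = 1/(4 + 1) = 1/5. Cover (z + 1): set z=-1, get B = 1/(-1 - 4) = -1/5.
Result: (1/5)/(z - 4) - (1/5)/(z + 1)


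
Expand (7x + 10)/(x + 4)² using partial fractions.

(7x + 10) = α(x + 4) + β. At x = -4: β = 7·(-4) + 10 = -18. Coeff of x: α = 7
Result: 7/(x + 4) - 18/(x + 4)²


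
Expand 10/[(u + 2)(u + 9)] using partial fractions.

10/(u + 2)(u + 9) = α/(u + 2) + β/(u + 9). α = 10/(-2 + 9) = 10/7, β = 10/(-9 + 2) = -10/7
Result: (10/7)/(u + 2) - (10/7)/(u + 9)


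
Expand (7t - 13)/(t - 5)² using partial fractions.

(7t - 13) = A(t - 5) + B. At t = 5: B = 7·5 - 13 = 22. Coeff of t: A = 7
Result: 7/(t - 5) + 22/(t - 5)²


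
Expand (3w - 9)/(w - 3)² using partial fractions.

(3w - 9) = A(w - 3) + B. At w = 3: B = 3·3 - 9 = 0. Coeff of w: A = 3
Result: 3/(w - 3)


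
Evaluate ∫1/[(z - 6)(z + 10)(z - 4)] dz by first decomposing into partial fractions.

Cover-up: P = 1/32, Q = 1/224, R = -1/28. Decomposition: (1/32)/(z - 6) + (1/224)/(z + 10) - (1/28)/(z - 4). Integrate each term: (1/32) ln|(z - 6)| + (1/224) ln|(z + 10)| - (1/28) ln|(z - 4)| + C


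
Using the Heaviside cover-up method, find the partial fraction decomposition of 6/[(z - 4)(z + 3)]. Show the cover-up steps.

Cover (z - 4): set z=4, get P = 6/(4 + 3) = 6/7. Cover (z + 3): set z=-3, get Q = 6/(-3 - 4) = -6/7.
Result: (6/7)/(z - 4) - (6/7)/(z + 3)


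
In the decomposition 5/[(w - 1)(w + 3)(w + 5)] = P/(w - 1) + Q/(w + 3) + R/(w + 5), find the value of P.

Cover-up at w = 1: P = 5/[(1 + 3)(1 + 5)] = 5/[(4)(6)] = 5/24


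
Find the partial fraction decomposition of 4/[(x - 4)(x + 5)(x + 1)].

Using cover-up method: A = 4/45, B = 1/9, C = -1/5
Result: (4/45)/(x - 4) + (1/9)/(x + 5) - (1/5)/(x + 1)


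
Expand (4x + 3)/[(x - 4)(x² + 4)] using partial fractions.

At x=4: α = (4·4 + 3)/(4² + 4) = 19/20. β = -α = -19/20, γ = 4 - 4·α = 1/5
Result: (19/20)/(x - 4) - ((19/20)x - 1/5)/(x² + 4)


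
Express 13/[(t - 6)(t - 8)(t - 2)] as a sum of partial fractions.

Using cover-up method: α = -13/8, β = 13/12, γ = 13/24
Result: (-13/8)/(t - 6) + (13/12)/(t - 8) + (13/24)/(t - 2)


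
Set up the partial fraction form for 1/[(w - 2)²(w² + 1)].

Repeated linear + quadratic: P/(w - 2) + Q/(w - 2)² + (Rw + S)/(w² + 1)


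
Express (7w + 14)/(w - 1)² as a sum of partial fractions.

(7w + 14) = α(w - 1) + β. At w = 1: β = 7·1 + 14 = 21. Coeff of w: α = 7
Result: 7/(w - 1) + 21/(w - 1)²


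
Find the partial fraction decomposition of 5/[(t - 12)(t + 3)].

5/(t - 12)(t + 3) = α/(t - 12) + β/(t + 3). α = 5/(12 + 3) = 1/3, β = 5/(-3 - 12) = -1/3
Result: (1/3)/(t - 12) - (1/3)/(t + 3)


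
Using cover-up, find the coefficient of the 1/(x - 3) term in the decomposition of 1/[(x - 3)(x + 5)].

Cover (x - 3), set x=3: 1/((x + 5) at x=3) = 1/(8) = 1/8


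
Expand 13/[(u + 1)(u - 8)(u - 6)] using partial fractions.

Using cover-up method: A = 13/63, B = 13/18, C = -13/14
Result: (13/63)/(u + 1) + (13/18)/(u - 8) - (13/14)/(u - 6)


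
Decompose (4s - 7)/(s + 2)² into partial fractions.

(4s - 7) = P(s + 2) + Q. At s = -2: Q = 4·(-2) - 7 = -15. Coeff of s: P = 4
Result: 4/(s + 2) - 15/(s + 2)²


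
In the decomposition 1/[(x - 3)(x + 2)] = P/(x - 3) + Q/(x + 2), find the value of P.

Cover-up at x = 3: P = 1/(3 + 2) = 1/5


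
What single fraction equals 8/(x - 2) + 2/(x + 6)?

Common denominator (x - 2)(x + 6). Numerator: 8(x + 6) + 2(x - 2) = (8x + 48) + (2x - 4) = 10x + 44
Result: (10x + 44)/[(x - 2)(x + 6)]


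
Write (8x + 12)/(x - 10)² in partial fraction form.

(8x + 12) = A(x - 10) + B. At x = 10: B = 8·10 + 12 = 92. Coeff of x: A = 8
Result: 8/(x - 10) + 92/(x - 10)²


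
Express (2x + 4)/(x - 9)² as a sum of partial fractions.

(2x + 4) = A(x - 9) + B. At x = 9: B = 2·9 + 4 = 22. Coeff of x: A = 2
Result: 2/(x - 9) + 22/(x - 9)²


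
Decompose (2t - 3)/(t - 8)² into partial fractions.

(2t - 3) = A(t - 8) + B. At t = 8: B = 2·8 - 3 = 13. Coeff of t: A = 2
Result: 2/(t - 8) + 13/(t - 8)²


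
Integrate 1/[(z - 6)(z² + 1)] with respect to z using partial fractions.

Cover-up at z=6: A = 1/(6²+1) = 1/37. Coeff matching: B = -1/37, C = -6/37. Decomposition: (1/37)/(z - 6) - ((1/37)z + 6/37)/(z² + 1). Integrate: linear → ln, quadratic → (1/2)ln + arctan: (1/37) ln|(z - 6)| - (1/74) ln(z² + 1) - (6/37) arctan(z) + C


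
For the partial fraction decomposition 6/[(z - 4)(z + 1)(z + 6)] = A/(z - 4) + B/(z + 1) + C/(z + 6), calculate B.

Cover-up at z = -1: B = 6/[(-1 - 4)(-1 + 6)] = 6/[(-5)(5)] = -6/25


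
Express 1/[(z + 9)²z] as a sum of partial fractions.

Cover-up at z=0: R = 1/(0 + 9)² = 1/81. Cover-up at z=-9: Q = 1/(-9 - 0) = -1/9. Comparing z² coeff: P = -R = -1/81
Result: (-1/81)/(z + 9) - (1/9)/(z + 9)² + (1/81)/z


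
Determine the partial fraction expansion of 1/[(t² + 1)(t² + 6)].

Coefficient matching gives α = γ = 0, β = 1/(6-1) = 1/5, δ = -β = -1/5
Result: (1/5)/(t² + 1) - (1/5)/(t² + 6)


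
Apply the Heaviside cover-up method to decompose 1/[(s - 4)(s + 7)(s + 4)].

Cover (s - 4), s=4: P = 1/[(4 + 7)(4 + 4)] = 1/88. Cover (s + 7), s=-7: Q = 1/[(-7 - 4)(-7 + 4)] = 1/33. Cover (s + 4), s=-4: R = 1/[(-4 - 4)(-4 + 7)] = -1/24.
Result: (1/88)/(s - 4) + (1/33)/(s + 7) - (1/24)/(s + 4)


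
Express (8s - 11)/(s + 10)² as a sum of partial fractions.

(8s - 11) = P(s + 10) + Q. At s = -10: Q = 8·(-10) - 11 = -91. Coeff of s: P = 8
Result: 8/(s + 10) - 91/(s + 10)²


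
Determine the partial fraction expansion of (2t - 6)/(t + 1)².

(2t - 6) = P(t + 1) + Q. At t = -1: Q = 2·(-1) - 6 = -8. Coeff of t: P = 2
Result: 2/(t + 1) - 8/(t + 1)²


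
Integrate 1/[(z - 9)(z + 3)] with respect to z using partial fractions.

Decompose: 1/[(z - 9)(z + 3)] = (1/12)/(z - 9) - (1/12)/(z + 3). Integrate each term: (1/12) ln|(z - 9)| - (1/12) ln|(z + 3)| + C


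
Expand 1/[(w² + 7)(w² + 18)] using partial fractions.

Coefficient matching gives A = C = 0, B = 1/(18-7) = 1/11, D = -B = -1/11
Result: (1/11)/(w² + 7) - (1/11)/(w² + 18)


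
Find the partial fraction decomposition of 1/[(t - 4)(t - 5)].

1/(t - 4)(t - 5) = α/(t - 4) + β/(t - 5). α = 1/(4 - 5) = -1, β = 1/(5 - 4) = 1
Result: -1/(t - 4) + 1/(t - 5)


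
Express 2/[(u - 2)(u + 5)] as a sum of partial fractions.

2/(u - 2)(u + 5) = P/(u - 2) + Q/(u + 5). P = 2/(2 + 5) = 2/7, Q = 2/(-5 - 2) = -2/7
Result: (2/7)/(u - 2) - (2/7)/(u + 5)


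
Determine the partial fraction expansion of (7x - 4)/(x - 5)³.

(7x - 4) = A(x - 5)² + B(x - 5) + C. At x = 5: C = 7·5 - 4 = 31. Coefficients: A = 0, B = 7
Result: 7/(x - 5)² + 31/(x - 5)³


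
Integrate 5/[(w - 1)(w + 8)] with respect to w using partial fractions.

Decompose: 5/[(w - 1)(w + 8)] = (5/9)/(w - 1) - (5/9)/(w + 8). Integrate each term: (5/9) ln|(w - 1)| - (5/9) ln|(w + 8)| + C


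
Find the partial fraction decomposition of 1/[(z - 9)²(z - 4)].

Cover-up at z=4: C = 1/(4 - 9)² = 1/25. Cover-up at z=9: B = 1/(9 - 4) = 1/5. Comparing z² coeff: A = -C = -1/25
Result: (-1/25)/(z - 9) + (1/5)/(z - 9)² + (1/25)/(z - 4)


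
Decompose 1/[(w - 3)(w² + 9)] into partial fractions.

Cover-up at w = 3: P = 1/(3² + 9) = 1/18. Then Q = -P = -1/18, R = -P·(0 + 3) = -1/6
Result: (1/18)/(w - 3) - ((1/18)w + 1/6)/(w² + 9)


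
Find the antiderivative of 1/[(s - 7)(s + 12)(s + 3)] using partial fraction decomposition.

Cover-up: P = 1/190, Q = 1/171, R = -1/90. Decomposition: (1/190)/(s - 7) + (1/171)/(s + 12) - (1/90)/(s + 3). Integrate each term: (1/190) ln|(s - 7)| + (1/171) ln|(s + 12)| - (1/90) ln|(s + 3)| + C


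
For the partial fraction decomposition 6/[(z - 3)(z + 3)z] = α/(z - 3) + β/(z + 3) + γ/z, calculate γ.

Cover-up at z = 0: γ = 6/[(0 - 3)(0 + 3)] = 6/[(-3)(3)] = -6/9 = -2/3


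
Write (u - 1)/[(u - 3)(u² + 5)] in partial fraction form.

At u=3: A = (1·3 - 1)/(3² + 5) = 1/7. B = -A = -1/7, C = 1 - 3·A = 4/7
Result: (1/7)/(u - 3) - ((1/7)u - 4/7)/(u² + 5)


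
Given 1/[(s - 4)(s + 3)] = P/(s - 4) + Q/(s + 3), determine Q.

Cover-up at s = -3: Q = 1/(-3 - 4) = -1/7


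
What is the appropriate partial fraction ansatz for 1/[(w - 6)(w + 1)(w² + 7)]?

Two linear + quadratic: A/(w - 6) + B/(w + 1) + (Cw + D)/(w² + 7)


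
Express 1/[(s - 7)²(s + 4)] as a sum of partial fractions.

Cover-up at s=-4: C = 1/(-4 - 7)² = 1/121. Cover-up at s=7: B = 1/(7 + 4) = 1/11. Comparing s² coeff: A = -C = -1/121
Result: (-1/121)/(s - 7) + (1/11)/(s - 7)² + (1/121)/(s + 4)


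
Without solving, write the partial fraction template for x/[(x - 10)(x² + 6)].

Linear + irreducible quadratic: α/(x - 10) + (βx + γ)/(x² + 6)


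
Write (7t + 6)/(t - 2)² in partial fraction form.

(7t + 6) = A(t - 2) + B. At t = 2: B = 7·2 + 6 = 20. Coeff of t: A = 7
Result: 7/(t - 2) + 20/(t - 2)²


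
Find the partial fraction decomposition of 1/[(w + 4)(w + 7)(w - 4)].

Using cover-up method: α = -1/24, β = 1/33, γ = 1/88
Result: (-1/24)/(w + 4) + (1/33)/(w + 7) + (1/88)/(w - 4)


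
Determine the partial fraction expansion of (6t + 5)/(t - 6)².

(6t + 5) = α(t - 6) + β. At t = 6: β = 6·6 + 5 = 41. Coeff of t: α = 6
Result: 6/(t - 6) + 41/(t - 6)²


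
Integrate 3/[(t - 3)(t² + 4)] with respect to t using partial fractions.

Cover-up at t=3: α = 3/(3²+4) = 3/13. Coeff matching: β = -3/13, γ = -9/13. Decomposition: (3/13)/(t - 3) - ((3/13)t + 9/13)/(t² + 4). Integrate: linear → ln, quadratic → (1/2)ln + arctan: (3/13) ln|(t - 3)| - (3/26) ln(t² + 4) - (9/26) arctan(t/2) + C


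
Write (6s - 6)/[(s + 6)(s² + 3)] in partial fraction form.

At s=-6: A = (6·(-6) - 6)/((-6)² + 3) = -14/13. B = -A = 14/13, C = 6 - (-6)·A = -6/13
Result: (-14/13)/(s + 6) + ((14/13)s - 6/13)/(s² + 3)


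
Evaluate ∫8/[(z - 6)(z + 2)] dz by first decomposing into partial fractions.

Decompose: 8/[(z - 6)(z + 2)] = 1/(z - 6) - 1/(z + 2). Integrate each term: ln|(z - 6)| - ln|(z + 2)| + C


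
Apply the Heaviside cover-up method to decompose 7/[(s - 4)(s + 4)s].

Cover (s - 4), s=4: P = 7/[(4 + 4)(4 - 0)] = 7/32. Cover (s + 4), s=-4: Q = 7/[(-4 - 4)(-4 - 0)] = 7/32. Cover s, s=0: R = 7/[(0 - 4)(0 + 4)] = -7/16.
Result: (7/32)/(s - 4) + (7/32)/(s + 4) - (7/16)/s


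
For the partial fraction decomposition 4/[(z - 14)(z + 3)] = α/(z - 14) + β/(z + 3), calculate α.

Cover-up at z = 14: α = 4/(14 + 3) = 4/17


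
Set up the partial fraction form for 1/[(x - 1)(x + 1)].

Distinct linear factors: α/(x - 1) + β/(x + 1)


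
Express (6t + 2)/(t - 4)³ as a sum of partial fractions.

(6t + 2) = α(t - 4)² + β(t - 4) + γ. At t = 4: γ = 6·4 + 2 = 26. Coefficients: α = 0, β = 6
Result: 6/(t - 4)² + 26/(t - 4)³


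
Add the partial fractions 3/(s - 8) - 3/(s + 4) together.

Common denominator (s - 8)(s + 4). Numerator: 3(s + 4) - 3(s - 8) = (3s + 12) - (3s - 24) = 36
Result: (36)/[(s - 8)(s + 4)]


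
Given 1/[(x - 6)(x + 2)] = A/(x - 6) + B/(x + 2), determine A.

Cover-up at x = 6: A = 1/(6 + 2) = 1/8


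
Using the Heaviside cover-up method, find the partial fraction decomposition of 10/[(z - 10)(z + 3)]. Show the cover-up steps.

Cover (z - 10): set z=10, get A = 10/(10 + 3) = 10/13. Cover (z + 3): set z=-3, get B = 10/(-3 - 10) = -10/13.
Result: (10/13)/(z - 10) - (10/13)/(z + 3)


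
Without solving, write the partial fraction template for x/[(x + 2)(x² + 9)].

Linear + irreducible quadratic: P/(x + 2) + (Qx + R)/(x² + 9)


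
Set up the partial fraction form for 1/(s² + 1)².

Repeated quadratic factor: (Ps + Q)/(s² + 1) + (Rs + S)/(s² + 1)²


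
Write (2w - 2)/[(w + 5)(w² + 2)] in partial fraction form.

At w=-5: α = (2·(-5) - 2)/((-5)² + 2) = -4/9. β = -α = 4/9, γ = 2 - (-5)·α = -2/9
Result: (-4/9)/(w + 5) + ((4/9)w - 2/9)/(w² + 2)


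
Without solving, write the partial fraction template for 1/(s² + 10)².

Repeated quadratic factor: (As + B)/(s² + 10) + (Cs + D)/(s² + 10)²


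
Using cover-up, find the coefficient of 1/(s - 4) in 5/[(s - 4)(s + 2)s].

Cover (s - 4), set s=4: 5/[(4 + 2)(4 - 0)] = 5/24


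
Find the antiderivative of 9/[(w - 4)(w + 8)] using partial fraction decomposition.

Decompose: 9/[(w - 4)(w + 8)] = (3/4)/(w - 4) - (3/4)/(w + 8). Integrate each term: (3/4) ln|(w - 4)| - (3/4) ln|(w + 8)| + C


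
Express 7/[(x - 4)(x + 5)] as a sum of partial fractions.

7/(x - 4)(x + 5) = α/(x - 4) + β/(x + 5). α = 7/(4 + 5) = 7/9, β = 7/(-5 - 4) = -7/9
Result: (7/9)/(x - 4) - (7/9)/(x + 5)


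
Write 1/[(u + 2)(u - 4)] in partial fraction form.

1/(u + 2)(u - 4) = P/(u + 2) + Q/(u - 4). P = 1/(-2 - 4) = -1/6, Q = 1/(4 + 2) = 1/6
Result: (-1/6)/(u + 2) + (1/6)/(u - 4)


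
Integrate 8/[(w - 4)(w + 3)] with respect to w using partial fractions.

Decompose: 8/[(w - 4)(w + 3)] = (8/7)/(w - 4) - (8/7)/(w + 3). Integrate each term: (8/7) ln|(w - 4)| - (8/7) ln|(w + 3)| + C


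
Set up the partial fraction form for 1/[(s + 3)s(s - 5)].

Three distinct linear factors: α/(s + 3) + β/s + γ/(s - 5)


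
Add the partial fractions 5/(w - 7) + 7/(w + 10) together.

Common denominator (w - 7)(w + 10). Numerator: 5(w + 10) + 7(w - 7) = (5w + 50) + (7w - 49) = 12w + 1
Result: (12w + 1)/[(w - 7)(w + 10)]


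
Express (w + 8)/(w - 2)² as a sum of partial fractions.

(w + 8) = α(w - 2) + β. At w = 2: β = 1·2 + 8 = 10. Coeff of w: α = 1
Result: 1/(w - 2) + 10/(w - 2)²


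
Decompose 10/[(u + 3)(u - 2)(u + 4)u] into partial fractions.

Using Heaviside cover-up: (2/3)/(u + 3) + (1/6)/(u - 2) - (5/12)/(u + 4) - (5/12)/u


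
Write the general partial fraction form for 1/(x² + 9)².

Repeated quadratic factor: (Px + Q)/(x² + 9) + (Rx + S)/(x² + 9)²


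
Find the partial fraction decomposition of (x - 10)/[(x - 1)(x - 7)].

At x=1: α = (1·1 - 10)/(1 - 7) = 3/2. At x=7: β = (1·7 - 10)/(7 - 1) = -1/2
Result: (3/2)/(x - 1) - (1/2)/(x - 7)


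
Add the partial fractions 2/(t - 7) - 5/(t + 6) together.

Common denominator (t - 7)(t + 6). Numerator: 2(t + 6) - 5(t - 7) = (2t + 12) - (5t - 35) = -3t + 47
Result: (-3t + 47)/[(t - 7)(t + 6)]


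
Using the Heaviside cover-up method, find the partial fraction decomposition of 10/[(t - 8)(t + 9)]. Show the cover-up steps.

Cover (t - 8): set t=8, get α = 10/(8 + 9) = 10/17. Cover (t + 9): set t=-9, get β = 10/(-9 - 8) = -10/17.
Result: (10/17)/(t - 8) - (10/17)/(t + 9)


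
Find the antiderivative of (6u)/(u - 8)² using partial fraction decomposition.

Decompose: A = 6, B = 6·8 + 0 = 48, so (6u)/(u - 8)² = 6/(u - 8) + 48/(u - 8)². Integrate: ∫ A/(u - 8) du = 6 ln|(u - 8)|; ∫ B/(u - 8)² du = -48/(u - 8). Sum: 6 ln|(u - 8)| - 48/(u - 8) + C


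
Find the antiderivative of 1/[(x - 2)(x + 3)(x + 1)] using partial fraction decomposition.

Cover-up: α = 1/15, β = 1/10, γ = -1/6. Decomposition: (1/15)/(x - 2) + (1/10)/(x + 3) - (1/6)/(x + 1). Integrate each term: (1/15) ln|(x - 2)| + (1/10) ln|(x + 3)| - (1/6) ln|(x + 1)| + C


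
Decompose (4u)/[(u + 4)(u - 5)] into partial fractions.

At u=-4: P = (4·(-4) + 0)/(-4 - 5) = 16/9. At u=5: Q = (4·5 + 0)/(5 + 4) = 20/9
Result: (16/9)/(u + 4) + (20/9)/(u - 5)


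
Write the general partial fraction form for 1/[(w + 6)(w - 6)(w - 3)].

Three distinct linear factors: A/(w + 6) + B/(w - 6) + C/(w - 3)


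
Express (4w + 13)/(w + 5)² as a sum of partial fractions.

(4w + 13) = P(w + 5) + Q. At w = -5: Q = 4·(-5) + 13 = -7. Coeff of w: P = 4
Result: 4/(w + 5) - 7/(w + 5)²


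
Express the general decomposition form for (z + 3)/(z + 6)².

Repeated linear factor: P/(z + 6) + Q/(z + 6)²


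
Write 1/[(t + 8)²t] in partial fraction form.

Cover-up at t=0: γ = 1/(0 + 8)² = 1/64. Cover-up at t=-8: β = 1/(-8 - 0) = -1/8. Comparing t² coeff: α = -γ = -1/64
Result: (-1/64)/(t + 8) - (1/8)/(t + 8)² + (1/64)/t


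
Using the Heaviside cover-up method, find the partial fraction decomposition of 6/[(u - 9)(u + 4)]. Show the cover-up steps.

Cover (u - 9): set u=9, get α = 6/(9 + 4) = 6/13. Cover (u + 4): set u=-4, get β = 6/(-4 - 9) = -6/13.
Result: (6/13)/(u - 9) - (6/13)/(u + 4)


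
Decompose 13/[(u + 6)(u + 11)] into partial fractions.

13/(u + 6)(u + 11) = α/(u + 6) + β/(u + 11). α = 13/(-6 + 11) = 13/5, β = 13/(-11 + 6) = -13/5
Result: (13/5)/(u + 6) - (13/5)/(u + 11)


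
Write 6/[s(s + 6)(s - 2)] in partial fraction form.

Using cover-up method: P = -1/2, Q = 1/8, R = 3/8
Result: (-1/2)/s + (1/8)/(s + 6) + (3/8)/(s - 2)


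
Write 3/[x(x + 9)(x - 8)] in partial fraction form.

Using cover-up method: P = -1/24, Q = 1/51, R = 3/136
Result: (-1/24)/x + (1/51)/(x + 9) + (3/136)/(x - 8)


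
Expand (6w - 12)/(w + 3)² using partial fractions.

(6w - 12) = α(w + 3) + β. At w = -3: β = 6·(-3) - 12 = -30. Coeff of w: α = 6
Result: 6/(w + 3) - 30/(w + 3)²


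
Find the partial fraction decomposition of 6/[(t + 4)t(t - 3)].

Using cover-up method: A = 3/14, B = -1/2, C = 2/7
Result: (3/14)/(t + 4) - (1/2)/t + (2/7)/(t - 3)


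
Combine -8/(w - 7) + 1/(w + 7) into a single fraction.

Common denominator (w - 7)(w + 7). Numerator: -8(w + 7) + 1(w - 7) = (-8w - 56) + (w - 7) = -7w - 63
Result: (-7w - 63)/[(w - 7)(w + 7)]


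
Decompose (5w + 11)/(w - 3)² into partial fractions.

(5w + 11) = P(w - 3) + Q. At w = 3: Q = 5·3 + 11 = 26. Coeff of w: P = 5
Result: 5/(w - 3) + 26/(w - 3)²


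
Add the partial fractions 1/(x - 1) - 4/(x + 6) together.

Common denominator (x - 1)(x + 6). Numerator: 1(x + 6) - 4(x - 1) = (x + 6) - (4x - 4) = -3x + 10
Result: (-3x + 10)/[(x - 1)(x + 6)]


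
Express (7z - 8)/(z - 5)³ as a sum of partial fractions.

(7z - 8) = A(z - 5)² + B(z - 5) + C. At z = 5: C = 7·5 - 8 = 27. Coefficients: A = 0, B = 7
Result: 7/(z - 5)² + 27/(z - 5)³


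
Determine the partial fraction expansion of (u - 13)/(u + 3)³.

(u - 13) = A(u + 3)² + B(u + 3) + C. At u = -3: C = 1·(-3) - 13 = -16. Coefficients: A = 0, B = 1
Result: 1/(u + 3)² - 16/(u + 3)³


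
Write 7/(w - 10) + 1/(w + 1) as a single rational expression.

Common denominator (w - 10)(w + 1). Numerator: 7(w + 1) + 1(w - 10) = (7w + 7) + (w - 10) = 8w - 3
Result: (8w - 3)/[(w - 10)(w + 1)]


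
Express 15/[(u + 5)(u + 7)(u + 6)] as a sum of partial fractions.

Using cover-up method: α = 15/2, β = 15/2, γ = -15
Result: (15/2)/(u + 5) + (15/2)/(u + 7) - 15/(u + 6)


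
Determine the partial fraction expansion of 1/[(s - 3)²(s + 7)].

Cover-up at s=-7: C = 1/(-7 - 3)² = 1/100. Cover-up at s=3: B = 1/(3 + 7) = 1/10. Comparing s² coeff: A = -C = -1/100
Result: (-1/100)/(s - 3) + (1/10)/(s - 3)² + (1/100)/(s + 7)


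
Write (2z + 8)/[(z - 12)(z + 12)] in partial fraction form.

At z=12: P = (2·12 + 8)/(12 + 12) = 4/3. At z=-12: Q = (2·(-12) + 8)/(-12 - 12) = 2/3
Result: (4/3)/(z - 12) + (2/3)/(z + 12)


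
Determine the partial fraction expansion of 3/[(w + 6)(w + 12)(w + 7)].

Using cover-up method: α = 1/2, β = 1/10, γ = -3/5
Result: (1/2)/(w + 6) + (1/10)/(w + 12) - (3/5)/(w + 7)


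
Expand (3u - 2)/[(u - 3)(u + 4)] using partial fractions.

At u=3: A = (3·3 - 2)/(3 + 4) = 1. At u=-4: B = (3·(-4) - 2)/(-4 - 3) = 2
Result: 1/(u - 3) + 2/(u + 4)


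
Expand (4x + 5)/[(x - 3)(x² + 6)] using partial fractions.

At x=3: α = (4·3 + 5)/(3² + 6) = 17/15. β = -α = -17/15, γ = 4 - 3·α = 3/5
Result: (17/15)/(x - 3) - ((17/15)x - 3/5)/(x² + 6)


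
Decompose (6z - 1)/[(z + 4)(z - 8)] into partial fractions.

At z=-4: α = (6·(-4) - 1)/(-4 - 8) = 25/12. At z=8: β = (6·8 - 1)/(8 + 4) = 47/12
Result: (25/12)/(z + 4) + (47/12)/(z - 8)


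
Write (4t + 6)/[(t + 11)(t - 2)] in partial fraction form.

At t=-11: P = (4·(-11) + 6)/(-11 - 2) = 38/13. At t=2: Q = (4·2 + 6)/(2 + 11) = 14/13
Result: (38/13)/(t + 11) + (14/13)/(t - 2)


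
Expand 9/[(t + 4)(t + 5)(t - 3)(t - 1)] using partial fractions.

Using Heaviside cover-up: (9/35)/(t + 4) - (3/16)/(t + 5) + (9/112)/(t - 3) - (3/20)/(t - 1)


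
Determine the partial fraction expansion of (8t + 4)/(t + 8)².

(8t + 4) = α(t + 8) + β. At t = -8: β = 8·(-8) + 4 = -60. Coeff of t: α = 8
Result: 8/(t + 8) - 60/(t + 8)²


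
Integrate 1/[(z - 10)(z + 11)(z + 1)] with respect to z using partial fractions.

Cover-up: A = 1/231, B = 1/210, C = -1/110. Decomposition: (1/231)/(z - 10) + (1/210)/(z + 11) - (1/110)/(z + 1). Integrate each term: (1/231) ln|(z - 10)| + (1/210) ln|(z + 11)| - (1/110) ln|(z + 1)| + C


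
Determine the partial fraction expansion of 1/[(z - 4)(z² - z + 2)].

Cover-up at z = 4: P = 1/(4² - 1·4 + 2) = 1/14. Then Q = -P = -1/14, R = -P·(-1 + 4) = -3/14
Result: (1/14)/(z - 4) - ((1/14)z + 3/14)/(z² - z + 2)


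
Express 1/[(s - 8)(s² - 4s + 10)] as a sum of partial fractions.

Cover-up at s = 8: α = 1/(8² - 4·8 + 10) = 1/42. Then β = -α = -1/42, γ = -α·(-4 + 8) = -2/21
Result: (1/42)/(s - 8) - ((1/42)s + 2/21)/(s² - 4s + 10)


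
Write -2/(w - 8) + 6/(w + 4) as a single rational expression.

Common denominator (w - 8)(w + 4). Numerator: -2(w + 4) + 6(w - 8) = (-2w - 8) + (6w - 48) = 4w - 56
Result: (4w - 56)/[(w - 8)(w + 4)]


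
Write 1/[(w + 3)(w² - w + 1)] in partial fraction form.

Cover-up at w = -3: α = 1/((-3)² - 1·(-3) + 1) = 1/13. Then β = -α = -1/13, γ = -α·(-1 - 3) = 4/13
Result: (1/13)/(w + 3) - ((1/13)w - 4/13)/(w² - w + 1)


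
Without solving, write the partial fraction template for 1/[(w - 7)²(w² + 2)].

Repeated linear + quadratic: α/(w - 7) + β/(w - 7)² + (γw + δ)/(w² + 2)


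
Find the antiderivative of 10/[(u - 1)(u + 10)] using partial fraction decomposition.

Decompose: 10/[(u - 1)(u + 10)] = (10/11)/(u - 1) - (10/11)/(u + 10). Integrate each term: (10/11) ln|(u - 1)| - (10/11) ln|(u + 10)| + C


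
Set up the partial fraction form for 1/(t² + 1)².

Repeated quadratic factor: (αt + β)/(t² + 1) + (γt + δ)/(t² + 1)²


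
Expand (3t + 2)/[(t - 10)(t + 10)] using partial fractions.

At t=10: α = (3·10 + 2)/(10 + 10) = 8/5. At t=-10: β = (3·(-10) + 2)/(-10 - 10) = 7/5
Result: (8/5)/(t - 10) + (7/5)/(t + 10)


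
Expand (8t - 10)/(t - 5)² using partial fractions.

(8t - 10) = A(t - 5) + B. At t = 5: B = 8·5 - 10 = 30. Coeff of t: A = 8
Result: 8/(t - 5) + 30/(t - 5)²


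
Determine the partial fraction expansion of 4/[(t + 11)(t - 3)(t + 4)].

Using cover-up method: α = 2/49, β = 2/49, γ = -4/49
Result: (2/49)/(t + 11) + (2/49)/(t - 3) - (4/49)/(t + 4)


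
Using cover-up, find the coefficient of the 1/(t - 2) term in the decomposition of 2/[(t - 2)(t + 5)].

Cover (t - 2), set t=2: 2/((t + 5) at t=2) = 2/(7) = 2/7


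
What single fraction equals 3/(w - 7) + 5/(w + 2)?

Common denominator (w - 7)(w + 2). Numerator: 3(w + 2) + 5(w - 7) = (3w + 6) + (5w - 35) = 8w - 29
Result: (8w - 29)/[(w - 7)(w + 2)]


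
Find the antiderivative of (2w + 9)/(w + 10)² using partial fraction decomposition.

Decompose: α = 2, β = 2·(-10) + 9 = -11, so (2w + 9)/(w + 10)² = 2/(w + 10) - 11/(w + 10)². Integrate: ∫ α/(w + 10) dw = 2 ln|(w + 10)|; ∫ β/(w + 10)² dw = 11/(w + 10). Sum: 2 ln|(w + 10)| + 11/(w + 10) + C


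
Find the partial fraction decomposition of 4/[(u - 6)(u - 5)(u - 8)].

Using cover-up method: α = -2, β = 4/3, γ = 2/3
Result: -2/(u - 6) + (4/3)/(u - 5) + (2/3)/(u - 8)


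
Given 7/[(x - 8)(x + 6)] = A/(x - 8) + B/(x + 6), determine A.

Cover-up at x = 8: A = 7/(8 + 6) = 7/14 = 1/2


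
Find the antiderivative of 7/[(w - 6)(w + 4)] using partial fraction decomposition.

Decompose: 7/[(w - 6)(w + 4)] = (7/10)/(w - 6) - (7/10)/(w + 4). Integrate each term: (7/10) ln|(w - 6)| - (7/10) ln|(w + 4)| + C


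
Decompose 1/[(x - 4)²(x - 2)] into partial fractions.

Cover-up at x=2: R = 1/(2 - 4)² = 1/4. Cover-up at x=4: Q = 1/(4 - 2) = 1/2. Comparing x² coeff: P = -R = -1/4
Result: (-1/4)/(x - 4) + (1/2)/(x - 4)² + (1/4)/(x - 2)


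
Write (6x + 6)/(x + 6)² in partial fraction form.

(6x + 6) = α(x + 6) + β. At x = -6: β = 6·(-6) + 6 = -30. Coeff of x: α = 6
Result: 6/(x + 6) - 30/(x + 6)²


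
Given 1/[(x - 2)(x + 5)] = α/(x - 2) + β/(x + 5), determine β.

Cover-up at x = -5: β = 1/(-5 - 2) = -1/7


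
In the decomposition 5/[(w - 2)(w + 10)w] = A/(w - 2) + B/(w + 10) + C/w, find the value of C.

Cover-up at w = 0: C = 5/[(0 - 2)(0 + 10)] = 5/[(-2)(10)] = -5/20 = -1/4


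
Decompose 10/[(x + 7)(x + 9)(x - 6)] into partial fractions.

Using cover-up method: α = -5/13, β = 1/3, γ = 2/39
Result: (-5/13)/(x + 7) + (1/3)/(x + 9) + (2/39)/(x - 6)


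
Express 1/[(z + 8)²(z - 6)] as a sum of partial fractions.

Cover-up at z=6: C = 1/(6 + 8)² = 1/196. Cover-up at z=-8: B = 1/(-8 - 6) = -1/14. Comparing z² coeff: A = -C = -1/196
Result: (-1/196)/(z + 8) - (1/14)/(z + 8)² + (1/196)/(z - 6)


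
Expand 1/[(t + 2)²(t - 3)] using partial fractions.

Cover-up at t=3: C = 1/(3 + 2)² = 1/25. Cover-up at t=-2: B = 1/(-2 - 3) = -1/5. Comparing t² coeff: A = -C = -1/25
Result: (-1/25)/(t + 2) - (1/5)/(t + 2)² + (1/25)/(t - 3)


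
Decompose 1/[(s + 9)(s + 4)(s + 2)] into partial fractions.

Using cover-up method: α = 1/35, β = -1/10, γ = 1/14
Result: (1/35)/(s + 9) - (1/10)/(s + 4) + (1/14)/(s + 2)


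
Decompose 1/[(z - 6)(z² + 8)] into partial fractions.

Cover-up at z = 6: α = 1/(6² + 8) = 1/44. Then β = -α = -1/44, γ = -α·(0 + 6) = -3/22
Result: (1/44)/(z - 6) - ((1/44)z + 3/22)/(z² + 8)


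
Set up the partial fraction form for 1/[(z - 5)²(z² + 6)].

Repeated linear + quadratic: A/(z - 5) + B/(z - 5)² + (Cz + D)/(z² + 6)


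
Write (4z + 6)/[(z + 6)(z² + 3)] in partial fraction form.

At z=-6: P = (4·(-6) + 6)/((-6)² + 3) = -6/13. Q = -P = 6/13, R = 4 - (-6)·P = 16/13
Result: (-6/13)/(z + 6) + ((6/13)z + 16/13)/(z² + 3)


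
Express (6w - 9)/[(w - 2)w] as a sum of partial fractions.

At w=2: P = (6·2 - 9)/(2 - 0) = 3/2. At w=0: Q = (6·0 - 9)/(0 - 2) = 9/2
Result: (3/2)/(w - 2) + (9/2)/w


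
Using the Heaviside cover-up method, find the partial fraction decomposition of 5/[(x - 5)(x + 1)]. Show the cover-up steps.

Cover (x - 5): set x=5, get P = 5/(5 + 1) = 5/6. Cover (x + 1): set x=-1, get Q = 5/(-1 - 5) = -5/6.
Result: (5/6)/(x - 5) - (5/6)/(x + 1)


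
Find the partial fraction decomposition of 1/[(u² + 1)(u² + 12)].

Coefficient matching gives A = C = 0, B = 1/(12-1) = 1/11, D = -B = -1/11
Result: (1/11)/(u² + 1) - (1/11)/(u² + 12)


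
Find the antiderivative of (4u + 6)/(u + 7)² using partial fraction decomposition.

Decompose: A = 4, B = 4·(-7) + 6 = -22, so (4u + 6)/(u + 7)² = 4/(u + 7) - 22/(u + 7)². Integrate: ∫ A/(u + 7) du = 4 ln|(u + 7)|; ∫ B/(u + 7)² du = 22/(u + 7). Sum: 4 ln|(u + 7)| + 22/(u + 7) + C


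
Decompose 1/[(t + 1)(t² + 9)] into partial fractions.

Cover-up at t = -1: P = 1/((-1)² + 9) = 1/10. Then Q = -P = -1/10, R = -P·(0 - 1) = 1/10
Result: (1/10)/(t + 1) - ((1/10)t - 1/10)/(t² + 9)


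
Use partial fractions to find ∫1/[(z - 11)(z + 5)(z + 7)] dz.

Cover-up: A = 1/288, B = -1/32, C = 1/36. Decomposition: (1/288)/(z - 11) - (1/32)/(z + 5) + (1/36)/(z + 7). Integrate each term: (1/288) ln|(z - 11)| - (1/32) ln|(z + 5)| + (1/36) ln|(z + 7)| + C


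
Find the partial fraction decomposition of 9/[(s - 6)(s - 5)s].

Using cover-up method: P = 3/2, Q = -9/5, R = 3/10
Result: (3/2)/(s - 6) - (9/5)/(s - 5) + (3/10)/s


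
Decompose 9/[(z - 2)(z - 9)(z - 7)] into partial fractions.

Using cover-up method: A = 9/35, B = 9/14, C = -9/10
Result: (9/35)/(z - 2) + (9/14)/(z - 9) - (9/10)/(z - 7)


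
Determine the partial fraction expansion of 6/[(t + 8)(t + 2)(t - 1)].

Using cover-up method: P = 1/9, Q = -1/3, R = 2/9
Result: (1/9)/(t + 8) - (1/3)/(t + 2) + (2/9)/(t - 1)


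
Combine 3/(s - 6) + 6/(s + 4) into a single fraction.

Common denominator (s - 6)(s + 4). Numerator: 3(s + 4) + 6(s - 6) = (3s + 12) + (6s - 36) = 9s - 24
Result: (9s - 24)/[(s - 6)(s + 4)]


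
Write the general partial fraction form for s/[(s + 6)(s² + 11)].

Linear + irreducible quadratic: A/(s + 6) + (Bs + C)/(s² + 11)


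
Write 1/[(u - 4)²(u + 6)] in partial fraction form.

Cover-up at u=-6: R = 1/(-6 - 4)² = 1/100. Cover-up at u=4: Q = 1/(4 + 6) = 1/10. Comparing u² coeff: P = -R = -1/100
Result: (-1/100)/(u - 4) + (1/10)/(u - 4)² + (1/100)/(u + 6)


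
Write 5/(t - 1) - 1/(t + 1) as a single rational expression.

Common denominator (t - 1)(t + 1). Numerator: 5(t + 1) - 1(t - 1) = (5t + 5) - (t - 1) = 4t + 6
Result: (4t + 6)/[(t - 1)(t + 1)]


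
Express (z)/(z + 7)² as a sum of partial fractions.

(z) = P(z + 7) + Q. At z = -7: Q = 1·(-7) + 0 = -7. Coeff of z: P = 1
Result: 1/(z + 7) - 7/(z + 7)²


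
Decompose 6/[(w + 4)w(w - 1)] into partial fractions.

Using cover-up method: A = 3/10, B = -3/2, C = 6/5
Result: (3/10)/(w + 4) - (3/2)/w + (6/5)/(w - 1)


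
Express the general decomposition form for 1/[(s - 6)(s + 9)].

Distinct linear factors: A/(s - 6) + B/(s + 9)


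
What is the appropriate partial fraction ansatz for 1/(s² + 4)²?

Repeated quadratic factor: (As + B)/(s² + 4) + (Cs + D)/(s² + 4)²


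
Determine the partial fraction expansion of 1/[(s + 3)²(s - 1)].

Cover-up at s=1: γ = 1/(1 + 3)² = 1/16. Cover-up at s=-3: β = 1/(-3 - 1) = -1/4. Comparing s² coeff: α = -γ = -1/16
Result: (-1/16)/(s + 3) - (1/4)/(s + 3)² + (1/16)/(s - 1)


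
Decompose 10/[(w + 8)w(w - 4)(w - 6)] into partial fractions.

Using Heaviside cover-up: (-5/672)/(w + 8) + (5/96)/w - (5/48)/(w - 4) + (5/84)/(w - 6)


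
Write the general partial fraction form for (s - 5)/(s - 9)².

Repeated linear factor: A/(s - 9) + B/(s - 9)²


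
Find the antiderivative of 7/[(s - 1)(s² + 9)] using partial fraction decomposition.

Cover-up at s=1: α = 7/(1²+9) = 7/10. Coeff matching: β = -7/10, γ = -7/10. Decomposition: (7/10)/(s - 1) - ((7/10)s + 7/10)/(s² + 9). Integrate: linear → ln, quadratic → (1/2)ln + arctan: (7/10) ln|(s - 1)| - (7/20) ln(s² + 9) - (7/30) arctan(s/3) + C


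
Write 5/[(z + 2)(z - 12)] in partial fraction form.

5/(z + 2)(z - 12) = A/(z + 2) + B/(z - 12). A = 5/(-2 - 12) = -5/14, B = 5/(12 + 2) = 5/14
Result: (-5/14)/(z + 2) + (5/14)/(z - 12)


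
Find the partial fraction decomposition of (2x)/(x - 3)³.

(2x) = P(x - 3)² + Q(x - 3) + R. At x = 3: R = 2·3 + 0 = 6. Coefficients: P = 0, Q = 2
Result: 2/(x - 3)² + 6/(x - 3)³


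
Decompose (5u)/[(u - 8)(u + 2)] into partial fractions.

At u=8: α = (5·8 + 0)/(8 + 2) = 4. At u=-2: β = (5·(-2) + 0)/(-2 - 8) = 1
Result: 4/(u - 8) + 1/(u + 2)


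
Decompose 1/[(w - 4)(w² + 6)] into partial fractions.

Cover-up at w = 4: A = 1/(4² + 6) = 1/22. Then B = -A = -1/22, C = -A·(0 + 4) = -2/11
Result: (1/22)/(w - 4) - ((1/22)w + 2/11)/(w² + 6)


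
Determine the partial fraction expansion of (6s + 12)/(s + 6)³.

(6s + 12) = α(s + 6)² + β(s + 6) + γ. At s = -6: γ = 6·(-6) + 12 = -24. Coefficients: α = 0, β = 6
Result: 6/(s + 6)² - 24/(s + 6)³


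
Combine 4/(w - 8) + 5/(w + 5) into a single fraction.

Common denominator (w - 8)(w + 5). Numerator: 4(w + 5) + 5(w - 8) = (4w + 20) + (5w - 40) = 9w - 20
Result: (9w - 20)/[(w - 8)(w + 5)]


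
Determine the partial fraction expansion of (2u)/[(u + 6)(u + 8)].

At u=-6: P = (2·(-6) + 0)/(-6 + 8) = -6. At u=-8: Q = (2·(-8) + 0)/(-8 + 6) = 8
Result: -6/(u + 6) + 8/(u + 8)


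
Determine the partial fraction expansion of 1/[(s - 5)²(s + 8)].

Cover-up at s=-8: γ = 1/(-8 - 5)² = 1/169. Cover-up at s=5: β = 1/(5 + 8) = 1/13. Comparing s² coeff: α = -γ = -1/169
Result: (-1/169)/(s - 5) + (1/13)/(s - 5)² + (1/169)/(s + 8)


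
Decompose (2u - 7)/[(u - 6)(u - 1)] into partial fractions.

At u=6: P = (2·6 - 7)/(6 - 1) = 1. At u=1: Q = (2·1 - 7)/(1 - 6) = 1
Result: 1/(u - 6) + 1/(u - 1)


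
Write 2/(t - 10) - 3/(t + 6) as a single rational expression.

Common denominator (t - 10)(t + 6). Numerator: 2(t + 6) - 3(t - 10) = (2t + 12) - (3t - 30) = -t + 42
Result: (-t + 42)/[(t - 10)(t + 6)]


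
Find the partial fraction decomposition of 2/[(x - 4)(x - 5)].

2/(x - 4)(x - 5) = P/(x - 4) + Q/(x - 5). P = 2/(4 - 5) = -2, Q = 2/(5 - 4) = 2
Result: -2/(x - 4) + 2/(x - 5)


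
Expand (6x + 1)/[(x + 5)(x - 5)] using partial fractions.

At x=-5: α = (6·(-5) + 1)/(-5 - 5) = 29/10. At x=5: β = (6·5 + 1)/(5 + 5) = 31/10
Result: (29/10)/(x + 5) + (31/10)/(x - 5)


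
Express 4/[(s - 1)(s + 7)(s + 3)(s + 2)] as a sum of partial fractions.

Using Heaviside cover-up: (1/24)/(s - 1) - (1/40)/(s + 7) + (1/4)/(s + 3) - (4/15)/(s + 2)


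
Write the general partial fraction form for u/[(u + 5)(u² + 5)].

Linear + irreducible quadratic: P/(u + 5) + (Qu + R)/(u² + 5)


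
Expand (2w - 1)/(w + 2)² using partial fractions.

(2w - 1) = α(w + 2) + β. At w = -2: β = 2·(-2) - 1 = -5. Coeff of w: α = 2
Result: 2/(w + 2) - 5/(w + 2)²


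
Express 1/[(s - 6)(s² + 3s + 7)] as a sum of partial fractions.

Cover-up at s = 6: P = 1/(6² + 3·6 + 7) = 1/61. Then Q = -P = -1/61, R = -P·(3 + 6) = -9/61
Result: (1/61)/(s - 6) - ((1/61)s + 9/61)/(s² + 3s + 7)


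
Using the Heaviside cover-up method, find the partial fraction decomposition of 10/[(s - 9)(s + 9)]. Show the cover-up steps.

Cover (s - 9): set s=9, get P = 10/(9 + 9) = 5/9. Cover (s + 9): set s=-9, get Q = 10/(-9 - 9) = -5/9.
Result: (5/9)/(s - 9) - (5/9)/(s + 9)


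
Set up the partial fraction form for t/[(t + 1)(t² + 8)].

Linear + irreducible quadratic: α/(t + 1) + (βt + γ)/(t² + 8)


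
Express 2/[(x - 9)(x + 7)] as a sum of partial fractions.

2/(x - 9)(x + 7) = α/(x - 9) + β/(x + 7). α = 2/(9 + 7) = 1/8, β = 2/(-7 - 9) = -1/8
Result: (1/8)/(x - 9) - (1/8)/(x + 7)


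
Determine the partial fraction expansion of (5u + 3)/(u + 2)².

(5u + 3) = P(u + 2) + Q. At u = -2: Q = 5·(-2) + 3 = -7. Coeff of u: P = 5
Result: 5/(u + 2) - 7/(u + 2)²


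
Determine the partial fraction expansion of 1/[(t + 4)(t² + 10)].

Cover-up at t = -4: A = 1/((-4)² + 10) = 1/26. Then B = -A = -1/26, C = -A·(0 - 4) = 2/13
Result: (1/26)/(t + 4) - ((1/26)t - 2/13)/(t² + 10)


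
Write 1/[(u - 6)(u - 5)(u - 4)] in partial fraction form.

Using cover-up method: A = 1/2, B = -1, C = 1/2
Result: (1/2)/(u - 6) - 1/(u - 5) + (1/2)/(u - 4)


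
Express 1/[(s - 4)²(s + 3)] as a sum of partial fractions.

Cover-up at s=-3: R = 1/(-3 - 4)² = 1/49. Cover-up at s=4: Q = 1/(4 + 3) = 1/7. Comparing s² coeff: P = -R = -1/49
Result: (-1/49)/(s - 4) + (1/7)/(s - 4)² + (1/49)/(s + 3)


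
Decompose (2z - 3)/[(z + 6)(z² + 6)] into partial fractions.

At z=-6: A = (2·(-6) - 3)/((-6)² + 6) = -5/14. B = -A = 5/14, C = 2 - (-6)·A = -1/7
Result: (-5/14)/(z + 6) + ((5/14)z - 1/7)/(z² + 6)


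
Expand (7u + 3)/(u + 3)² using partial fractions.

(7u + 3) = P(u + 3) + Q. At u = -3: Q = 7·(-3) + 3 = -18. Coeff of u: P = 7
Result: 7/(u + 3) - 18/(u + 3)²


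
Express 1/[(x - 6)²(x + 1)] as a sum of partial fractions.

Cover-up at x=-1: R = 1/(-1 - 6)² = 1/49. Cover-up at x=6: Q = 1/(6 + 1) = 1/7. Comparing x² coeff: P = -R = -1/49
Result: (-1/49)/(x - 6) + (1/7)/(x - 6)² + (1/49)/(x + 1)


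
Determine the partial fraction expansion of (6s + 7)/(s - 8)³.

(6s + 7) = P(s - 8)² + Q(s - 8) + R. At s = 8: R = 6·8 + 7 = 55. Coefficients: P = 0, Q = 6
Result: 6/(s - 8)² + 55/(s - 8)³


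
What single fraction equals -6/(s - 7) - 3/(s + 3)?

Common denominator (s - 7)(s + 3). Numerator: -6(s + 3) - 3(s - 7) = (-6s - 18) - (3s - 21) = -9s + 3
Result: (-9s + 3)/[(s - 7)(s + 3)]


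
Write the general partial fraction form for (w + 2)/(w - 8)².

Repeated linear factor: A/(w - 8) + B/(w - 8)²


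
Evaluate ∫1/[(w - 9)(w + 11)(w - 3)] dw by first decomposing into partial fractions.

Cover-up: A = 1/120, B = 1/280, C = -1/84. Decomposition: (1/120)/(w - 9) + (1/280)/(w + 11) - (1/84)/(w - 3). Integrate each term: (1/120) ln|(w - 9)| + (1/280) ln|(w + 11)| - (1/84) ln|(w - 3)| + C


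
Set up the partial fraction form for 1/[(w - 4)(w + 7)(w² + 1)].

Two linear + quadratic: A/(w - 4) + B/(w + 7) + (Cw + D)/(w² + 1)


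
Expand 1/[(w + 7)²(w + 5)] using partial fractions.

Cover-up at w=-5: γ = 1/(-5 + 7)² = 1/4. Cover-up at w=-7: β = 1/(-7 + 5) = -1/2. Comparing w² coeff: α = -γ = -1/4
Result: (-1/4)/(w + 7) - (1/2)/(w + 7)² + (1/4)/(w + 5)


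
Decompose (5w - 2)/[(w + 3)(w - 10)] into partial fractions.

At w=-3: P = (5·(-3) - 2)/(-3 - 10) = 17/13. At w=10: Q = (5·10 - 2)/(10 + 3) = 48/13
Result: (17/13)/(w + 3) + (48/13)/(w - 10)


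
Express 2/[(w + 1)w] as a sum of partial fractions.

2/(w + 1)w = A/(w + 1) + B/w. A = 2/(-1 - 0) = -2, B = 2/(0 + 1) = 2
Result: -2/(w + 1) + 2/w


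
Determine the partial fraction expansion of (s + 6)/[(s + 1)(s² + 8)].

At s=-1: P = (1·(-1) + 6)/((-1)² + 8) = 5/9. Q = -P = -5/9, R = 1 - (-1)·P = 14/9
Result: (5/9)/(s + 1) - ((5/9)s - 14/9)/(s² + 8)


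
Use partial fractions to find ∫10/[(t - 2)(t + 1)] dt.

Decompose: 10/[(t - 2)(t + 1)] = (10/3)/(t - 2) - (10/3)/(t + 1). Integrate each term: (10/3) ln|(t - 2)| - (10/3) ln|(t + 1)| + C


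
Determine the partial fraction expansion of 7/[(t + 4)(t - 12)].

7/(t + 4)(t - 12) = α/(t + 4) + β/(t - 12). α = 7/(-4 - 12) = -7/16, β = 7/(12 + 4) = 7/16
Result: (-7/16)/(t + 4) + (7/16)/(t - 12)


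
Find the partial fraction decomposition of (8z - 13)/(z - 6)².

(8z - 13) = A(z - 6) + B. At z = 6: B = 8·6 - 13 = 35. Coeff of z: A = 8
Result: 8/(z - 6) + 35/(z - 6)²


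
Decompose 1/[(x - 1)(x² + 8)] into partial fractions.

Cover-up at x = 1: P = 1/(1² + 8) = 1/9. Then Q = -P = -1/9, R = -P·(0 + 1) = -1/9
Result: (1/9)/(x - 1) - ((1/9)x + 1/9)/(x² + 8)


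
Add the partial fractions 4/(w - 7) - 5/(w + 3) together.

Common denominator (w - 7)(w + 3). Numerator: 4(w + 3) - 5(w - 7) = (4w + 12) - (5w - 35) = -w + 47
Result: (-w + 47)/[(w - 7)(w + 3)]


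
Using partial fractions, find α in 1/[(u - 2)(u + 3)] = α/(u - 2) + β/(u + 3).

Cover-up at u = 2: α = 1/(2 + 3) = 1/5


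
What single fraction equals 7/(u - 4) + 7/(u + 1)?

Common denominator (u - 4)(u + 1). Numerator: 7(u + 1) + 7(u - 4) = (7u + 7) + (7u - 28) = 14u - 21
Result: (14u - 21)/[(u - 4)(u + 1)]


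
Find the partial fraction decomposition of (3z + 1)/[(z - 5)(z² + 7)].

At z=5: α = (3·5 + 1)/(5² + 7) = 1/2. β = -α = -1/2, γ = 3 - 5·α = 1/2
Result: (1/2)/(z - 5) - ((1/2)z - 1/2)/(z² + 7)


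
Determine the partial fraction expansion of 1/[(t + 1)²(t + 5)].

Cover-up at t=-5: C = 1/(-5 + 1)² = 1/16. Cover-up at t=-1: B = 1/(-1 + 5) = 1/4. Comparing t² coeff: A = -C = -1/16
Result: (-1/16)/(t + 1) + (1/4)/(t + 1)² + (1/16)/(t + 5)
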